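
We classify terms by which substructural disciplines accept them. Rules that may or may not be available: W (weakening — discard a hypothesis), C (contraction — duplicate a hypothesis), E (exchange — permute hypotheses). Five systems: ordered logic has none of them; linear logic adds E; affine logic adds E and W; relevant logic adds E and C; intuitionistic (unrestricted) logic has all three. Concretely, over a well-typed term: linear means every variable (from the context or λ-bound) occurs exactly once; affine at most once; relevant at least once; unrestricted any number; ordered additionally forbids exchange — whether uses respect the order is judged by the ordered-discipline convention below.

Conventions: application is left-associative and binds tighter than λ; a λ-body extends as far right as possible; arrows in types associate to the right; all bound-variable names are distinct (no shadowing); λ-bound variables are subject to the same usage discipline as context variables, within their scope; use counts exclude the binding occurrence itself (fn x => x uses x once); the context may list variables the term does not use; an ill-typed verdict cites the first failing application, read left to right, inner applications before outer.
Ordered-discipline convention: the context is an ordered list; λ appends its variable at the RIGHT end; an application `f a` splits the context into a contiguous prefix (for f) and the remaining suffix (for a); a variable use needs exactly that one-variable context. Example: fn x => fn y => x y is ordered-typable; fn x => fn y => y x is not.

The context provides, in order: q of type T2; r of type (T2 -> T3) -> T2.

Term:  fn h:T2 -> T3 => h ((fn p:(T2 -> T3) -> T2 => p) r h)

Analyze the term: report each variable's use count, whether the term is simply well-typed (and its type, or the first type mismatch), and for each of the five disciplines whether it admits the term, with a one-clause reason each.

variable uses: q=0; r=1; h [bound]=2; p [bound]=1
left-to-right use order: h, p, r, h
typing: well-typed at (T2 -> T3) -> T3
ordered: ✗ — uses contraction: h ×2; q never used (weakening)
linear: ✗ — uses contraction: h ×2; q never used (weakening)
affine: ✗ — uses contraction: h ×2
relevant: ✗ — q never used (weakening)
unrestricted: ✓ — typability at (T2 -> T3) -> T3 is all that's needed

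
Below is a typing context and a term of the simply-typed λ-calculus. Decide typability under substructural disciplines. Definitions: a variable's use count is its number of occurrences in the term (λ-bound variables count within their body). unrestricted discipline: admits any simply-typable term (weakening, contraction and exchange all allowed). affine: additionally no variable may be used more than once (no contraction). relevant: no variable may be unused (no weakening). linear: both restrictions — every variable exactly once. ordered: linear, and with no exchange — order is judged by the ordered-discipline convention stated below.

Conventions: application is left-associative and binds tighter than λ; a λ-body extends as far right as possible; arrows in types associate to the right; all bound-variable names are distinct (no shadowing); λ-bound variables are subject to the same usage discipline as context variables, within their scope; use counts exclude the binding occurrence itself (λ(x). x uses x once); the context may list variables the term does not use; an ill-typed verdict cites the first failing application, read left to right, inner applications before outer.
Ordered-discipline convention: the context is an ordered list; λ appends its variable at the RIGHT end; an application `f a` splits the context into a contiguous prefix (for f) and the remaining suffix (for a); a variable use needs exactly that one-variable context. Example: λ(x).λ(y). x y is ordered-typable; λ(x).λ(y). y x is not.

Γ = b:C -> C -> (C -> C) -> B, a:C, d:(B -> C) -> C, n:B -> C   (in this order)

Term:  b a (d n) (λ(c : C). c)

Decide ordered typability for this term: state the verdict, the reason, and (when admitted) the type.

yes — b, a, d, n, c once each; derivable with no W/C/E; term : B
usage: b: 1, a: 1, d: 1, n: 1, c (bound): 1
uses in reading order: b, a, d, n, c
typing: ✓ — B
per-discipline verdicts: ordered ✓ · linear ✓ · affine ✓ · relevant ✓ · unrestricted ✓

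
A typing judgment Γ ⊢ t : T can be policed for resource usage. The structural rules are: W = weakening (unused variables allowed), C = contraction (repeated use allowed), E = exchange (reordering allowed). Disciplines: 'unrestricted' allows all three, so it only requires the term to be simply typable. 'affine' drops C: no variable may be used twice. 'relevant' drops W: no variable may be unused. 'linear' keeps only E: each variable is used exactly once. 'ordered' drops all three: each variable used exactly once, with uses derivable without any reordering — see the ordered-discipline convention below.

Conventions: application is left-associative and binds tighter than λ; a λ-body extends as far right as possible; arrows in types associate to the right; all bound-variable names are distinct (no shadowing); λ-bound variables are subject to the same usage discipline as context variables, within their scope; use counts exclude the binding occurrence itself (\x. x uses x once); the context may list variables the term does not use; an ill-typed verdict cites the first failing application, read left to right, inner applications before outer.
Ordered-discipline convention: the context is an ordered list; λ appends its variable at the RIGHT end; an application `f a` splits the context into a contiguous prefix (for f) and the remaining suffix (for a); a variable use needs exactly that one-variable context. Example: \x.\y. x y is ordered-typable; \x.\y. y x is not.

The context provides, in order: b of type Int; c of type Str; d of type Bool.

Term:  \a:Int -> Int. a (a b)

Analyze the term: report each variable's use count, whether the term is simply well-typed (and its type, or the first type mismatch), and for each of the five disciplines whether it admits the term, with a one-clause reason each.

use counts: b ×1, c ×0, d ×0, a (bound) ×2
order of uses: a, a, b
typing: the term checks, with type (Int -> Int) -> Int
ordered: ✗ — a ×2 used more than once (contraction); unused: c, d — weakening required
linear: ✗ — a ×2 used more than once (contraction); unused: c, d — weakening required
affine: ✗ — a ×2 used more than once (contraction)
relevant: ✗ — unused: c, d — weakening required
unrestricted: ✓ — type-checks ((Int -> Int) -> Int) and nothing is barred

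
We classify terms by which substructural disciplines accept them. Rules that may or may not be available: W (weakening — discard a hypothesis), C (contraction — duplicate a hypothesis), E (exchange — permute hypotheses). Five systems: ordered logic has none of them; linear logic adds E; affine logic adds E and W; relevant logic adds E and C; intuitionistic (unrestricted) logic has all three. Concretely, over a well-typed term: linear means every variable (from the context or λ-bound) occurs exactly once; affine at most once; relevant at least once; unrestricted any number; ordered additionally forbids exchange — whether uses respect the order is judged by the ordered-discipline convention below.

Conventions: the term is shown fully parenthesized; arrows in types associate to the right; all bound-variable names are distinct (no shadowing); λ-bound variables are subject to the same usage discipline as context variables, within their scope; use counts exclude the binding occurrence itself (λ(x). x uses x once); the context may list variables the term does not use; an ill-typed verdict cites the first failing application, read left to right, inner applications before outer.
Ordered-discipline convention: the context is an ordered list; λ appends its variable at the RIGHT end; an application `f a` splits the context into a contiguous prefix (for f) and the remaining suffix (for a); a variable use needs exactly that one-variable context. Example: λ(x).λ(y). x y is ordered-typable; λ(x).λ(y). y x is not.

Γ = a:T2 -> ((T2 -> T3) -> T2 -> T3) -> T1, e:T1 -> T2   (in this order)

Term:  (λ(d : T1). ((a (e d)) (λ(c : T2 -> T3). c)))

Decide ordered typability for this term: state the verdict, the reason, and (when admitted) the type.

yes — one use each (a, e, d, c); ordered split holds; term : T1 -> T1
variable uses: a: 1×; e: 1×; d [bound]: 1×; c [bound]: 1×
left-to-right use order: a, e, d, c
typing: well-typed at T1 -> T1
summary: ordered ✓ · linear ✓ · affine ✓ · relevant ✓ · unrestricted ✓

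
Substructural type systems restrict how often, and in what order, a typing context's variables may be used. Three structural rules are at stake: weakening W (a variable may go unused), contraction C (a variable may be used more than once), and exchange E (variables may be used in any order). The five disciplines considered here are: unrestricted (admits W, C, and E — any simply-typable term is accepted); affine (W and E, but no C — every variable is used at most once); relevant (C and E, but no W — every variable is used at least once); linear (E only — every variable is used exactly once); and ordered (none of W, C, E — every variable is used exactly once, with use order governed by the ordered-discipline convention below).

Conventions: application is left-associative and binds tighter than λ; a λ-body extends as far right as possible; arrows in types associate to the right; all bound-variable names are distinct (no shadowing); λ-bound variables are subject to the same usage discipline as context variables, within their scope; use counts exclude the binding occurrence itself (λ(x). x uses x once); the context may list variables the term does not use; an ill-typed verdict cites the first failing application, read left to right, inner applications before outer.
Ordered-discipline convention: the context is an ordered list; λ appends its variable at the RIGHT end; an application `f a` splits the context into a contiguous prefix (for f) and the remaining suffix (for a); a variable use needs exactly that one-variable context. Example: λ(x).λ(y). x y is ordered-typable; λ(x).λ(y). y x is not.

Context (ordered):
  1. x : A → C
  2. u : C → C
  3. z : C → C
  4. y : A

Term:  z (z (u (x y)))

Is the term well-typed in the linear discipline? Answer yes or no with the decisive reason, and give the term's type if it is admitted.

no — repeated use of z ×2
use counts: x=1; u=1; z=2; y=1
use order (left to right): z, z, u, x, y
typing: well-typed — term : C
per-discipline verdicts: ordered ✗, linear ✗, affine ✗, relevant ✓, unrestricted ✓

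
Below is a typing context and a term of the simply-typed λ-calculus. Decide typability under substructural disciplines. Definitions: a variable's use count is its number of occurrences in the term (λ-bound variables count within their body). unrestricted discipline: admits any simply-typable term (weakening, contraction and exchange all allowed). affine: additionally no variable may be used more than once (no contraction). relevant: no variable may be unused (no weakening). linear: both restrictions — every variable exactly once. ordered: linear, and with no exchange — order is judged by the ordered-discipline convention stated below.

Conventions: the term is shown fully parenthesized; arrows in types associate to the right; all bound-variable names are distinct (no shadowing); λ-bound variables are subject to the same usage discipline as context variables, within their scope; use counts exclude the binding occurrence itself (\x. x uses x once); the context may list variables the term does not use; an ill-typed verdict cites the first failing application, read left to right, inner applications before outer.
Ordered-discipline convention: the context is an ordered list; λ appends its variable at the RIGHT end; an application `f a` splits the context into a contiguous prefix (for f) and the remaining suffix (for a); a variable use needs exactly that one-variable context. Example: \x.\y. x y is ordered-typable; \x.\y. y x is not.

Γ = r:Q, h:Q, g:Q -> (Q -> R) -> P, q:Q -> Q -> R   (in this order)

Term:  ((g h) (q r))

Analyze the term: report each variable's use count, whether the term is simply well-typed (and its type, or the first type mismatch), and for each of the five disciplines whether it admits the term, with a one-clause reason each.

counts: r: 1×; h: 1×; g: 1×; q: 1×
order of uses: g, h, q, r
typing: ✓ — P
ordered ✗ (use order g, h, q, r needs exchange)
linear ✓ (r, h, g, q: one use apiece)
affine ✓ (none of r, h, g, q used more than once)
relevant ✓ (r, h, g, q: all used, weakening unneeded)
unrestricted ✓ (typability at P is all that's needed)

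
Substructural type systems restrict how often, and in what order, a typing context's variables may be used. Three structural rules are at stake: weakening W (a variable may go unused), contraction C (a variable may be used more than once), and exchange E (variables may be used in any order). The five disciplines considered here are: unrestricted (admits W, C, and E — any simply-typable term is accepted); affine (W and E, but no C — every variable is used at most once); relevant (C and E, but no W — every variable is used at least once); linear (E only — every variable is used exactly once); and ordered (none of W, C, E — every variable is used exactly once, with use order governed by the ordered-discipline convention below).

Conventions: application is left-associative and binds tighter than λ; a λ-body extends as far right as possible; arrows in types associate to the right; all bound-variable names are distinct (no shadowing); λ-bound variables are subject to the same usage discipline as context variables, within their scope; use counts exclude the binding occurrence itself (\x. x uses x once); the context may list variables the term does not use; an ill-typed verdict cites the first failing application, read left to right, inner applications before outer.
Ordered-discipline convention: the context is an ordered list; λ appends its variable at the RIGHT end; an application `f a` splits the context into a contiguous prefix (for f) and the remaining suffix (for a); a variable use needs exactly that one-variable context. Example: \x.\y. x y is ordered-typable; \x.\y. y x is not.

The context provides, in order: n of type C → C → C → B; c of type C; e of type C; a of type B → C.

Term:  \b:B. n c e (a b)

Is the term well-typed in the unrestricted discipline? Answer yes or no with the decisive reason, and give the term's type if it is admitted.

yes — well-typed at B → B; no restrictions here; term : B → B
usage: n ×1; c ×1; e ×1; a ×1; b (λ-bound) ×1
use order (left to right): n, c, e, a, b
typing: the term checks, with type B → B
across the five disciplines: ordered ✓; linear ✓; affine ✓; relevant ✓; unrestricted ✓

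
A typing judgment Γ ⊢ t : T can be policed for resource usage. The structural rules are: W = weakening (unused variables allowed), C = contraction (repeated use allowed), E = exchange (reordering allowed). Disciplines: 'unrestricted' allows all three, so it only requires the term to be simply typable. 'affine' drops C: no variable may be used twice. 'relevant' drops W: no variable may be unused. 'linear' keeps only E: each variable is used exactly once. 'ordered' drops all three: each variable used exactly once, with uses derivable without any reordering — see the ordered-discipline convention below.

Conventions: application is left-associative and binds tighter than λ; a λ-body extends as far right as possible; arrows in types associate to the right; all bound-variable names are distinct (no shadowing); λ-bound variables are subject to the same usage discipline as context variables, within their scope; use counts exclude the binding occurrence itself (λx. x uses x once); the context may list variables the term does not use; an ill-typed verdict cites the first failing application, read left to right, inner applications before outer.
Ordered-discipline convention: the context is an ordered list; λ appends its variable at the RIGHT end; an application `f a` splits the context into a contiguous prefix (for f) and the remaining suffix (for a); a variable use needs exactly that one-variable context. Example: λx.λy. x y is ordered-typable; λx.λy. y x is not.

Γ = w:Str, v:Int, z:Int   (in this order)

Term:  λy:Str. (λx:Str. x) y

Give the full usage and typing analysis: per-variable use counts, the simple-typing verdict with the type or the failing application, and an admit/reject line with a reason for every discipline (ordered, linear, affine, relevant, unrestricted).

variable uses: w=0, v=0, z=0, y (λ-bound)=1, x (λ-bound)=1
order of uses: x, y
typing: the term checks, with type Str -> Str
ordered: ✗, needs weakening: w, v, z unused
linear: ✗, needs weakening: w, v, z unused
affine: ✓, no duplicate uses among w, v, z, y, x
relevant: ✗, needs weakening: w, v, z unused
unrestricted: ✓, typability at Str -> Str is all that's needed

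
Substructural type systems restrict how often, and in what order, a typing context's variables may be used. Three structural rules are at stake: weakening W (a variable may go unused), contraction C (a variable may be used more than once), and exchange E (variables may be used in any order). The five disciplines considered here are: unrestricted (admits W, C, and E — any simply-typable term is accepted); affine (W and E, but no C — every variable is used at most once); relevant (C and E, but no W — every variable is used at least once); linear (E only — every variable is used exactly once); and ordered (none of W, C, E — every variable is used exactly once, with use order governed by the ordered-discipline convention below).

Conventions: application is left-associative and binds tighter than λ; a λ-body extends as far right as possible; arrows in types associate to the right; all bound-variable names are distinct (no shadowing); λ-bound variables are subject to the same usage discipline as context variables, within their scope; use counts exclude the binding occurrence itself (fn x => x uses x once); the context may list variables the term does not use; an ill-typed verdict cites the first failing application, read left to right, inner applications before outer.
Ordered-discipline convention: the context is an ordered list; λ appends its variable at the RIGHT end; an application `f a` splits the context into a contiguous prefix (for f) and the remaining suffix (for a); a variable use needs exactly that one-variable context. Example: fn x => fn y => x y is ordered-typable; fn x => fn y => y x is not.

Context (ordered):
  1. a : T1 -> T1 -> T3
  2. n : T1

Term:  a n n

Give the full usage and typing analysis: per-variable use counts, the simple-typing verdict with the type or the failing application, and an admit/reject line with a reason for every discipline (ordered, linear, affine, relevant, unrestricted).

usage: a: 1, n: 2
left-to-right use order: a, n, n
typing: well-typed — term : T3
ordered: ✗, needs contraction — n ×2
linear: ✗, needs contraction — n ×2
affine: ✗, needs contraction — n ×2
relevant: ✓, none of a, n goes unused
unrestricted: ✓, typability at T3 is all that's needed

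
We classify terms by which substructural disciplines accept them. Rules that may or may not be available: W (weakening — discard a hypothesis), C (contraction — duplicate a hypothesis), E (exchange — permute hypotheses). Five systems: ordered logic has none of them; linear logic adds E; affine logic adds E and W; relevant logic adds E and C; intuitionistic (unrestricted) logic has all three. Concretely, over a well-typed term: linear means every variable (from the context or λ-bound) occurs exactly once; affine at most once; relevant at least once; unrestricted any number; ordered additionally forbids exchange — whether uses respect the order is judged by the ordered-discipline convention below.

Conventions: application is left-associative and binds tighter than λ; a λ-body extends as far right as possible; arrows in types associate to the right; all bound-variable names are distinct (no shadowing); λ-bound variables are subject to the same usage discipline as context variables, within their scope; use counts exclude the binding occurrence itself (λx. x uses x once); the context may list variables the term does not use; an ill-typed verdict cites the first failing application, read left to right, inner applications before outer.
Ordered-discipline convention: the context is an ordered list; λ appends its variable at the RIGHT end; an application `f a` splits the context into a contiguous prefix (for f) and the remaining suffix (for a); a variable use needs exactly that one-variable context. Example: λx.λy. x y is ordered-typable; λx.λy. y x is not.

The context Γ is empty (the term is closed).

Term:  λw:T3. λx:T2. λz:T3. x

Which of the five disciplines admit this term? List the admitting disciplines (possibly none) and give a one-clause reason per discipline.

admitting disciplines: affine, unrestricted
counts: w (λ-bound): 0×; x (λ-bound): 1×; z (λ-bound): 0×
left-to-right use order: x
typing: ✓ — T3 → T2 → T3 → T2
ordered ✗ (w, z never used (weakening))
linear ✗ (w, z never used (weakening))
affine ✓ (no duplicate uses among w, x, z)
relevant ✗ (w, z never used (weakening))
unrestricted ✓ (simply typable at T3 → T2 → T3 → T2; W, C, E all held)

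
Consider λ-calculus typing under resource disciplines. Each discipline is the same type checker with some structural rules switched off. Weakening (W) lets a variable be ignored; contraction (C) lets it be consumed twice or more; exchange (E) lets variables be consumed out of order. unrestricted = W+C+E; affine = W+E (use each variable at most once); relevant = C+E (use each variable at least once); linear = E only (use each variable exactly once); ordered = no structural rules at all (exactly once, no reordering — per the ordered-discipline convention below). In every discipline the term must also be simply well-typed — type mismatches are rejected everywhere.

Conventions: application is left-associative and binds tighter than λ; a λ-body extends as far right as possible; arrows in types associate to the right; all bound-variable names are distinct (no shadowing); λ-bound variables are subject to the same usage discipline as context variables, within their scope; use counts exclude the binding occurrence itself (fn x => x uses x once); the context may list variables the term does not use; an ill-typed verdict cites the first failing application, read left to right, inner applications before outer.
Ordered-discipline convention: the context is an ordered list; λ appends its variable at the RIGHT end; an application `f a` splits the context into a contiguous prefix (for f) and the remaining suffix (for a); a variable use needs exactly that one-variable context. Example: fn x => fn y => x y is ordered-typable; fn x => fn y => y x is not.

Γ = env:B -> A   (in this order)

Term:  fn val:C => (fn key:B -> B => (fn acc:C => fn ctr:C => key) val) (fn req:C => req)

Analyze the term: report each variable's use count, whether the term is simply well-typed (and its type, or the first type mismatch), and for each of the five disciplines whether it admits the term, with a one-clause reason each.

usage: env: 0; val [bound]: 1; key [bound]: 1; acc [bound]: 0; ctr [bound]: 0; req [bound]: 1
uses in reading order: key, val, req
typing: ill-typed: an argument C -> C mismatches the expected B -> B
ordered: ✗, not simply typable
linear: ✗, fails simple typing
affine: ✗, a type mismatch blocks all five
relevant: ✗, the type mismatch rejects it
unrestricted: ✗, not simply typable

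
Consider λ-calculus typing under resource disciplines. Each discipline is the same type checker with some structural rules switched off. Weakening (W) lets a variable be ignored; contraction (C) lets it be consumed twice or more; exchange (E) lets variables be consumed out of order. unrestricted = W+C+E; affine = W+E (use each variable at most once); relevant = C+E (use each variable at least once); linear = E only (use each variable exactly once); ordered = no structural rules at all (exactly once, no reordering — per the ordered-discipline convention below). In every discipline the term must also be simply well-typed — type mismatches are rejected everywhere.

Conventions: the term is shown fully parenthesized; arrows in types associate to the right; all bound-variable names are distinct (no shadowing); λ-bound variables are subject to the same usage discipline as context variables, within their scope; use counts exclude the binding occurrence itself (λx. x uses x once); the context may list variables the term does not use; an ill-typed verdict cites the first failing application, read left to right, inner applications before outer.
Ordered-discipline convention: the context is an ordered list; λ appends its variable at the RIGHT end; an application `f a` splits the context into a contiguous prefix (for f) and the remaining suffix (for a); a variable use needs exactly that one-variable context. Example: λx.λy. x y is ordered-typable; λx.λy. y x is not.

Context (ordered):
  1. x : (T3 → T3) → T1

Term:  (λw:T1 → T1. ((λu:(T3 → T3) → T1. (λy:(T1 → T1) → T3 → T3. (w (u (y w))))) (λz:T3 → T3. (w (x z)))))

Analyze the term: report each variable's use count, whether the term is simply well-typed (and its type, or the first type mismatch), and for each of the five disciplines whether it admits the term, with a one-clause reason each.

variable uses: x: 1×, w (bound): 3×, u (bound): 1×, y (bound): 1×, z (bound): 1×
order of uses: w, u, y, w, w, x, z
typing: well-typed — term : (T1 → T1) → ((T1 → T1) → T3 → T3) → T1
ordered ✗ (w ×3 used more than once (contraction))
linear ✗ (w ×3 used more than once (contraction))
affine ✗ (w ×3 used more than once (contraction))
relevant ✓ (every one of x, w, u, y, z appears)
unrestricted ✓ (type-checks ((T1 → T1) → ((T1 → T1) → T3 → T3) → T1) and nothing is barred)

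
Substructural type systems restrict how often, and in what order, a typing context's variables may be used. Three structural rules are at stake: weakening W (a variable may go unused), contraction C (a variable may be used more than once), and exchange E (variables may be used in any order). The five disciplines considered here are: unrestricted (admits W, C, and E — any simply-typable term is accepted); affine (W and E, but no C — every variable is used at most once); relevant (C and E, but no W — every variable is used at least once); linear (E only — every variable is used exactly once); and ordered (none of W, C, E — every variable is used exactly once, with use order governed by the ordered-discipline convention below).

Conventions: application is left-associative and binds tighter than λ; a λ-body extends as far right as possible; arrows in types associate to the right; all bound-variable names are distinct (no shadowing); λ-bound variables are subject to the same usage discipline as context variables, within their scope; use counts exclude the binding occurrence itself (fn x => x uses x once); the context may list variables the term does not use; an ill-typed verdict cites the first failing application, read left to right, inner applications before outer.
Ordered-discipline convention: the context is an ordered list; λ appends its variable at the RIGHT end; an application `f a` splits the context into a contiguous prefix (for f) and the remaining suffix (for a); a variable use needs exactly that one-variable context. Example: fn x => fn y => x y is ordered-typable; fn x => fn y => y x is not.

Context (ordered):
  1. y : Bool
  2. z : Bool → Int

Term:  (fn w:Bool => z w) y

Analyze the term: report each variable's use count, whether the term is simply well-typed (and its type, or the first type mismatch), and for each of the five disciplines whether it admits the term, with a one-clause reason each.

use counts: y=1, z=1, w [bound]=1
use order (left to right): z, w, y
typing: well-typed at Int
ordered: ✗ — no ordered split (uses run z, w, y)
linear: ✓ — single use per variable (y, z, w)
affine: ✓ — no duplicate uses among y, z, w
relevant: ✓ — at least one use each (y, z, w)
unrestricted: ✓ — well-typed at Int; no restrictions here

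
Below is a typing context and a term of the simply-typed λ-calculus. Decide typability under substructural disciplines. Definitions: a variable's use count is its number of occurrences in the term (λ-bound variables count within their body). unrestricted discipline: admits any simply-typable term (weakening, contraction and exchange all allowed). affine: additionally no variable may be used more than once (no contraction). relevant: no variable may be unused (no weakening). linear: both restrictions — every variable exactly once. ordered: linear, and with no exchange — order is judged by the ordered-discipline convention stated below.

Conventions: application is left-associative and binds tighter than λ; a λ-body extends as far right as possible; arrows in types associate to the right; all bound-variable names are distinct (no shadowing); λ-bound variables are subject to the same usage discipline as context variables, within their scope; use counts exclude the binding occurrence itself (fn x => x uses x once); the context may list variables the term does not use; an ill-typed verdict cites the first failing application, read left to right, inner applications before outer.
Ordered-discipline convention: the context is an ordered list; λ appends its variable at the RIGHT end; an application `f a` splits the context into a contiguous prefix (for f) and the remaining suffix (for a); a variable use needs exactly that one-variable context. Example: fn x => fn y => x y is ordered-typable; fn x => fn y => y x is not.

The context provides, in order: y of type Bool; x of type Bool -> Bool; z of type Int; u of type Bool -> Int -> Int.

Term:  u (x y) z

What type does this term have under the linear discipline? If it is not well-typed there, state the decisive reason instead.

term : Int
variable uses: y=1, x=1, z=1, u=1
use order (left to right): u, x, y, z
typing: well-typed at Int
per-discipline verdicts: ordered ✗ | linear ✓ | affine ✓ | relevant ✓ | unrestricted ✓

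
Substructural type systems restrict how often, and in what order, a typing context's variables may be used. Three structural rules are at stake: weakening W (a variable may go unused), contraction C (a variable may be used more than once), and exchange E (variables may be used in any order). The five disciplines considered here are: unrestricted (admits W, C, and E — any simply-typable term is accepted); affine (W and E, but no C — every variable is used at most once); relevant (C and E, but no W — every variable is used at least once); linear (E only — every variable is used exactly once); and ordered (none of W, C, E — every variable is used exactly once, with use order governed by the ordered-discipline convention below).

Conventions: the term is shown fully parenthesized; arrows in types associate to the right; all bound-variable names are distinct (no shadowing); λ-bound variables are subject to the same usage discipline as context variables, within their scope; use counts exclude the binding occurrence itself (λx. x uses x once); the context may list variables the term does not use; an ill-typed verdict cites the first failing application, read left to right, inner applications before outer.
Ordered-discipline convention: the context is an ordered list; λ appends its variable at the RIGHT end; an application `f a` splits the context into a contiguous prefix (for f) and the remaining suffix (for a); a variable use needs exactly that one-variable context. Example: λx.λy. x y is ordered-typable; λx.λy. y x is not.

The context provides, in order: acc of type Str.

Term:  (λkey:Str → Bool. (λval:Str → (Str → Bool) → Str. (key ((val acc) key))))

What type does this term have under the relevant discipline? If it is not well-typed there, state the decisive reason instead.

term : (Str → Bool) → (Str → (Str → Bool) → Str) → Bool
counts: acc=1; key (λ-bound)=2; val (λ-bound)=1
use order (left to right): key, val, acc, key
typing: the term checks, with type (Str → Bool) → (Str → (Str → Bool) → Str) → Bool
summary: ordered ✗ | linear ✗ | affine ✗ | relevant ✓ | unrestricted ✓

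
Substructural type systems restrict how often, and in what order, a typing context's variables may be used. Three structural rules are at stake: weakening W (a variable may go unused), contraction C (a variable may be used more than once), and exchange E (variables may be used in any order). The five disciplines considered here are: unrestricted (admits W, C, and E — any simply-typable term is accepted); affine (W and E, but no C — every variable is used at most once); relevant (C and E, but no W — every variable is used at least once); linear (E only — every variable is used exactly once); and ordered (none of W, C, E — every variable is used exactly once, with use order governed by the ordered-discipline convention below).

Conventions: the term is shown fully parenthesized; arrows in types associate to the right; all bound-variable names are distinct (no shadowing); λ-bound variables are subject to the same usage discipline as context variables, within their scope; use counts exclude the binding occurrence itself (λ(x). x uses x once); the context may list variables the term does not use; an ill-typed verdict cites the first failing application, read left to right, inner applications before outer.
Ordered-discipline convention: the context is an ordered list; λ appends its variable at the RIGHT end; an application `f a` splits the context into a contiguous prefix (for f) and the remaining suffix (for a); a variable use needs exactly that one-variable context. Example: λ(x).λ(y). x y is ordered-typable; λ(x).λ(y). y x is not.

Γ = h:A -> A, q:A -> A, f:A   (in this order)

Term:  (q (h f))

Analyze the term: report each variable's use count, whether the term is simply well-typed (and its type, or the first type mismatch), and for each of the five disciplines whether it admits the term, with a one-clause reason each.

usage: h: 1×; q: 1×; f: 1×
left-to-right use order: q, h, f
typing: the term checks, with type A
ordered ✗ (no ordered split (uses run q, h, f))
linear ✓ (each of h, q, f used exactly once)
affine ✓ (h, q, f: no repeats, contraction unneeded)
relevant ✓ (h, q, f: all used, weakening unneeded)
unrestricted ✓ (well-typed at A; no restrictions here)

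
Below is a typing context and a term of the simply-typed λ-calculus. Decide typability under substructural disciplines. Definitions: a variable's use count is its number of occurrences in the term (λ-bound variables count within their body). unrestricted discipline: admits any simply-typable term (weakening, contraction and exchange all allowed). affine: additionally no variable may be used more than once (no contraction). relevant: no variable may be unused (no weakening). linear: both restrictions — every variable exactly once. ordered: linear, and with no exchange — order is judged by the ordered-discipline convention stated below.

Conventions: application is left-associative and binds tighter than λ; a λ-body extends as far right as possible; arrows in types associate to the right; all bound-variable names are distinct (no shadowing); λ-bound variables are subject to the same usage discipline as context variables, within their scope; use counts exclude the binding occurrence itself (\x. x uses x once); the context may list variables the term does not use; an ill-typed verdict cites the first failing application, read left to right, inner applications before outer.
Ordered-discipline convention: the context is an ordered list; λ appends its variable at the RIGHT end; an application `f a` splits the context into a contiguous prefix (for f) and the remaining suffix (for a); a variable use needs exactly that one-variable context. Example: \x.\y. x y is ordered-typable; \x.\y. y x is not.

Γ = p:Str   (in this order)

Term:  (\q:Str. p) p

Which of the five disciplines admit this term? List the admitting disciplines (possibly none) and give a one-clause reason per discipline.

admitted by: unrestricted
usage: p: 2×, q (bound): 0×
use order (left to right): p, p
typing: well-typed at Str
ordered: ✗, uses contraction: p ×2; unused: q — weakening required
linear: ✗, uses contraction: p ×2; unused: q — weakening required
affine: ✗, uses contraction: p ×2
relevant: ✗, unused: q — weakening required
unrestricted: ✓, well-typed at Str; no restrictions here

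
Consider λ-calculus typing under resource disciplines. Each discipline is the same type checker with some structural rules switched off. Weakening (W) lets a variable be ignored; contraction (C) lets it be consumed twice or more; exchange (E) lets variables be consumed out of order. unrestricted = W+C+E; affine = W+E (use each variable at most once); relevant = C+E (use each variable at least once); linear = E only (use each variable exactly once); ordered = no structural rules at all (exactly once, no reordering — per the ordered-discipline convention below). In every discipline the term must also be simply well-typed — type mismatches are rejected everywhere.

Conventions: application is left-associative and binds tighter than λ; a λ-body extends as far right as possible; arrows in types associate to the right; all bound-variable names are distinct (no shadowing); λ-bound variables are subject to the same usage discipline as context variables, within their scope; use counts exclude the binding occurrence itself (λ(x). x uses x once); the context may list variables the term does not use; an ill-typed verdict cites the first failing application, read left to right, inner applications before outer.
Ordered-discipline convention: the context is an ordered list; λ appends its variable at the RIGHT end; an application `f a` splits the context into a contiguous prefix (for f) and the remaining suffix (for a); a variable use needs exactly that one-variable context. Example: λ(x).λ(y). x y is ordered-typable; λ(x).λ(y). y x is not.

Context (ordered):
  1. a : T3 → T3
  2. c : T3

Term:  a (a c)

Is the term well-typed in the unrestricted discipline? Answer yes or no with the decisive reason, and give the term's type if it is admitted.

yes — well-typed at T3; no restrictions here; term : T3
variable uses: a: 2, c: 1
left-to-right use order: a, a, c
typing: ✓ — T3
summary: ordered ✗, linear ✗, affine ✗, relevant ✓, unrestricted ✓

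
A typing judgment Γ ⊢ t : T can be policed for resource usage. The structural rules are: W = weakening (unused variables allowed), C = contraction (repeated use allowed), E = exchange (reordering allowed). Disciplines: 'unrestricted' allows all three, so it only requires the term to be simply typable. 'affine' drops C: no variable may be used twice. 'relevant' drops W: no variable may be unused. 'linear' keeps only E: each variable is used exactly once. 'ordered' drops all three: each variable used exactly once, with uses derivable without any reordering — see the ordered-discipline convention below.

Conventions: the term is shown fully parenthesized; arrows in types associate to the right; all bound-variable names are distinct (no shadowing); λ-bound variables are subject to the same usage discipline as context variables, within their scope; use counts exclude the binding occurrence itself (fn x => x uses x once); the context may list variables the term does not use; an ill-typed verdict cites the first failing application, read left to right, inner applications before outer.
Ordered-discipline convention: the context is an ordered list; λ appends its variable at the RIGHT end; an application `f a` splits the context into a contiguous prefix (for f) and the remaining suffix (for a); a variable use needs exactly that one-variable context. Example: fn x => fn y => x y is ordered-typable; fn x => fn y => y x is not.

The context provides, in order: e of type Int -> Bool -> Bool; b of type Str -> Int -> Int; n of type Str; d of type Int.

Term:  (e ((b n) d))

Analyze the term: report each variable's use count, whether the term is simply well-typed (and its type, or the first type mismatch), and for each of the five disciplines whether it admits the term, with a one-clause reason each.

variable uses: e: 1, b: 1, n: 1, d: 1
use order (left to right): e, b, n, d
typing: the term checks, with type Bool -> Bool
ordered: ✓ — e, b, n, d: once each, no exchange needed
linear: ✓ — exactly-once usage across e, b, n, d
affine: ✓ — none of e, b, n, d used more than once
relevant: ✓ — e, b, n, d: all used, weakening unneeded
unrestricted: ✓ — typability at Bool -> Bool is all that's needed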